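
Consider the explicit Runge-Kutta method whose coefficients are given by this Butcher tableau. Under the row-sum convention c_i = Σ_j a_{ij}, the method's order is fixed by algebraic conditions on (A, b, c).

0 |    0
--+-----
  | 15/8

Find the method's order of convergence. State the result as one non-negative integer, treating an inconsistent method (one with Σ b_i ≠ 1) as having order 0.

b = (15/8)
c = (0)
Σ b_i: 15/8·1 = 15/8 ≠ 1 ⇒ order 0.

0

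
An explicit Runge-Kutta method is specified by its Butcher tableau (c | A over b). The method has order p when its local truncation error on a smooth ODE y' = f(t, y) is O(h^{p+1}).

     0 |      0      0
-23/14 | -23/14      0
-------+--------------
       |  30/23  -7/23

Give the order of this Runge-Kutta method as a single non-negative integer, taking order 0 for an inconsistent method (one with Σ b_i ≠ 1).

2

b = (30/23, -7/23)
c = (0, -23/14)
Σ b_i: 30/23·1 + (-7/23)·1 = 1 ✓
b·c: (-7/23)·(-23/14) = 1/2 ✓; 2 stages ⇒ order 2.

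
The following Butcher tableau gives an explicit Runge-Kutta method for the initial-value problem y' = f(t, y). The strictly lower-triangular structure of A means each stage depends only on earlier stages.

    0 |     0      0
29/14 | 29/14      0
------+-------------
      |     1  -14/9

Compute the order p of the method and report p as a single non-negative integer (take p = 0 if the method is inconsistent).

b = (1, -14/9)
c = (0, 29/14)
Σ b_i: 1·1 + (-14/9)·1 = -5/9 ≠ 1 ⇒ order 0.

0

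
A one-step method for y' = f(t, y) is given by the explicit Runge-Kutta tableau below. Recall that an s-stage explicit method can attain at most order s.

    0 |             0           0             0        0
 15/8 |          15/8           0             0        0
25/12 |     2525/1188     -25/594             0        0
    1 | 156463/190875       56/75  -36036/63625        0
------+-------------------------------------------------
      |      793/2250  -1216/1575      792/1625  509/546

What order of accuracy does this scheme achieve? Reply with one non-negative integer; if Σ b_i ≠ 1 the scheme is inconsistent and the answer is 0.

b = (793/2250, -1216/1575, 792/1625, 509/546)
c = (0, 15/8, 25/12, 1)
Ac = (0, 0, -125/1584, 112/509)
Σ b_i: 793/2250·1 + (-1216/1575)·1 + 792/1625·1 + 509/546·1 = 1 ✓
b·c: (-1216/1575)·15/8 + 792/1625·25/12 + 509/546·1 = 1/2 ✓
b·c²: (-1216/1575)·225/64 + 792/1625·625/144 + 509/546·1 = 1/3 ✓
b·Ac: 792/1625·(-125/1584) + 509/546·112/509 = 1/6 ✓
b·c³: (-1216/1575)·3375/512 + 792/1625·15625/1728 + 509/546·1 = 1/4 ✓
b·(c∘Ac): 792/1625·(-3125/19008) + 509/546·112/509 = 1/8 ✓
b·Ac²: 792/1625·(-625/4224) + 509/546·679/4072 = 1/12 ✓
b·A²c: 509/546·91/2036 = 1/24 ✓; 4 stages ⇒ order 4.

4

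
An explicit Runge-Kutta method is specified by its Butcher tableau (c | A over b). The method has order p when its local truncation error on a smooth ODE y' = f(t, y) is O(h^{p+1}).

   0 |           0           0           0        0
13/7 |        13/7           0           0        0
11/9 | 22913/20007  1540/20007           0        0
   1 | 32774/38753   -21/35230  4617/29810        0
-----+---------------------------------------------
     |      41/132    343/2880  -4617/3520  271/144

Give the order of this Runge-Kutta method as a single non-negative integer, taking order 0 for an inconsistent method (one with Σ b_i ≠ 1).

4

b = (41/132, 343/2880, -4617/3520, 271/144)
c = (0, 13/7, 11/9, 1)
Ac = (0, 0, 220/1539, 51/271)
Σ b_i: 41/132·1 + 343/2880·1 + (-4617/3520)·1 + 271/144·1 = 1 ✓
b·c: 343/2880·13/7 + (-4617/3520)·11/9 + 271/144·1 = 1/2 ✓
b·c²: 343/2880·169/49 + (-4617/3520)·121/81 + 271/144·1 = 1/3 ✓
b·Ac: (-4617/3520)·220/1539 + 271/144·51/271 = 1/6 ✓
b·c³: 343/2880·2197/343 + (-4617/3520)·1331/729 + 271/144·1 = 1/4 ✓
b·(c∘Ac): (-4617/3520)·2420/13851 + 271/144·51/271 = 1/8 ✓
b·Ac²: (-4617/3520)·2860/10773 + 271/144·435/1897 = 1/12 ✓
b·A²c: 271/144·6/271 = 1/24 ✓; 4 stages ⇒ order 4.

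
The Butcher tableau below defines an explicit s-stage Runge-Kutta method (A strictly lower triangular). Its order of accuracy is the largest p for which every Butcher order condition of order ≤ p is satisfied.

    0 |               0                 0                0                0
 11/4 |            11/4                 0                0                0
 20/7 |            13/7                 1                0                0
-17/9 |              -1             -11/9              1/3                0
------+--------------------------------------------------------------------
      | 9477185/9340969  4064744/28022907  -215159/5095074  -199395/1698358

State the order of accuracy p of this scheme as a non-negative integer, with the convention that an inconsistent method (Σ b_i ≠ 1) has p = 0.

b = (9477185/9340969, 4064744/28022907, -215159/5095074, -199395/1698358)
c = (0, 11/4, 20/7, -17/9)
Ac = (0, 0, 11/4, -607/252)
Σ b_i: 9477185/9340969·1 + 4064744/28022907·1 + (-215159/5095074)·1 + (-199395/1698358)·1 = 1 ✓
b·c: 4064744/28022907·11/4 + (-215159/5095074)·20/7 + (-199395/1698358)·(-17/9) = 1/2 ✓
b·c²: 4064744/28022907·121/16 + (-215159/5095074)·400/49 + (-199395/1698358)·289/81 = 1/3 ✓
b·Ac: (-215159/5095074)·11/4 + (-199395/1698358)·(-607/252) = 1/6 ✓
b·c³: 4064744/28022907·1331/64 + (-215159/5095074)·8000/343 + (-199395/1698358)·(-4913/729) = 3624495079/1283958648 ≠ 1/4 ⇒ order 3.
b·(c∘Ac): (-215159/5095074)·55/7 + (-199395/1698358)·10319/2268 = -5882895/6793432 ≠ 1/8
b·Ac²: (-215159/5095074)·121/16 + (-199395/1698358)·(-46019/7056) = 63677683/142662072 ≠ 1/12
b·A²c: (-199395/1698358)·11/12 = -731115/6793432 ≠ 1/24

3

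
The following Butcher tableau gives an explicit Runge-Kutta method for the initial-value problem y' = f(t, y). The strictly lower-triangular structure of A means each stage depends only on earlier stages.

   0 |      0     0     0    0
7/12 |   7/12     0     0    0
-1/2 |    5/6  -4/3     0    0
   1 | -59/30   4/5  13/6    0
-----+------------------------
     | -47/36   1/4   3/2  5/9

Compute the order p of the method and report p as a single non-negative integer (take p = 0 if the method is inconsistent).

b = (-47/36, 1/4, 3/2, 5/9)
c = (0, 7/12, -1/2, 1)
Ac = (0, 0, -7/9, -37/60)
Σ b_i: (-47/36)·1 + 1/4·1 + 3/2·1 + 5/9·1 = 1 ✓
b·c: 1/4·7/12 + 3/2·(-1/2) + 5/9·1 = -7/144 ≠ 1/2 ⇒ order 1.

1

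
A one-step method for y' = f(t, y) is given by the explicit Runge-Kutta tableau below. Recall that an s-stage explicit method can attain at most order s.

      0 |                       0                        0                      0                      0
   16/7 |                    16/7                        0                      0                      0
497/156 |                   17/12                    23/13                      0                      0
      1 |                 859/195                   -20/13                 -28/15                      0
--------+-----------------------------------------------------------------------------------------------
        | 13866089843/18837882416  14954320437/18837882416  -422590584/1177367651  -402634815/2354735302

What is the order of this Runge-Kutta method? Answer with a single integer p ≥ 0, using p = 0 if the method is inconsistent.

b = (13866089843/18837882416, 14954320437/18837882416, -422590584/1177367651, -402634815/2354735302)
c = (0, 16/7, 497/156, 1)
Ac = (0, 0, 368/91, -2981/315)
Σ b_i: 13866089843/18837882416·1 + 14954320437/18837882416·1 + (-422590584/1177367651)·1 + (-402634815/2354735302)·1 = 1 ✓
b·c: 14954320437/18837882416·16/7 + (-422590584/1177367651)·497/156 + (-402634815/2354735302)·1 = 1/2 ✓
b·c²: 14954320437/18837882416·256/49 + (-422590584/1177367651)·247009/24336 + (-402634815/2354735302)·1 = 1/3 ✓
b·Ac: (-422590584/1177367651)·368/91 + (-402634815/2354735302)·(-2981/315) = 1/6 ✓
b·c³: 14954320437/18837882416·4096/343 + (-422590584/1177367651)·122763473/3796416 + (-402634815/2354735302)·1 = -17724797994511/7714112849352 ≠ 1/4 ⇒ order 3.
b·(c∘Ac): (-422590584/1177367651)·6532/507 + (-402634815/2354735302)·(-2981/315) = -148652057227/49449441342 ≠ 1/8
b·Ac²: (-422590584/1177367651)·5888/637 + (-402634815/2354735302)·(-120666487/4471740) = 130000124907745/100283467041576 ≠ 1/12
b·A²c: (-402634815/2354735302)·(-1472/195) = 19755948256/15305779463 ≠ 1/24

3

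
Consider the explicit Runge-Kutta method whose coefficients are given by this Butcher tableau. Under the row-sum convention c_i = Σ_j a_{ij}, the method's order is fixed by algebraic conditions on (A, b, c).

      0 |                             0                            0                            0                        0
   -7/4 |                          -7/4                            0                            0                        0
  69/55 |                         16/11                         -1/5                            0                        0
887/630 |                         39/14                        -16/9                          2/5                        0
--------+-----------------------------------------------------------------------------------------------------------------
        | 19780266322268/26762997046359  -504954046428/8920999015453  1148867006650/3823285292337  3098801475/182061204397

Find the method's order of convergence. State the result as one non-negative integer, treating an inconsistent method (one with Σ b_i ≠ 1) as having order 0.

3

b = (19780266322268/26762997046359, -504954046428/8920999015453, 1148867006650/3823285292337, 3098801475/182061204397)
c = (0, -7/4, 69/55, 887/630)
Ac = (0, 0, 7/20, 8942/2475)
Σ b_i: 19780266322268/26762997046359·1 + (-504954046428/8920999015453)·1 + 1148867006650/3823285292337·1 + 3098801475/182061204397·1 = 1 ✓
b·c: (-504954046428/8920999015453)·(-7/4) + 1148867006650/3823285292337·69/55 + 3098801475/182061204397·887/630 = 1/2 ✓
b·c²: (-504954046428/8920999015453)·49/16 + 1148867006650/3823285292337·4761/3025 + 3098801475/182061204397·786769/396900 = 1/3 ✓
b·Ac: 1148867006650/3823285292337·7/20 + 3098801475/182061204397·8942/2475 = 1/6 ✓
b·c³: (-504954046428/8920999015453)·(-343/64) + 1148867006650/3823285292337·328509/166375 + 3098801475/182061204397·697864103/250047000 = 8701390989499141/9215779852485360 ≠ 1/4 ⇒ order 3.
b·(c∘Ac): 1148867006650/3823285292337·483/1100 + 3098801475/182061204397·3965777/779625 = 1193540121569/5461836131910 ≠ 1/8
b·Ac²: 1148867006650/3823285292337·(-49/80) + 3098801475/182061204397·(-655427/136125) = -2779404138791/10448729991480 ≠ 1/12
b·A²c: 3098801475/182061204397·7/50 = 867664413/364122408794 ≠ 1/24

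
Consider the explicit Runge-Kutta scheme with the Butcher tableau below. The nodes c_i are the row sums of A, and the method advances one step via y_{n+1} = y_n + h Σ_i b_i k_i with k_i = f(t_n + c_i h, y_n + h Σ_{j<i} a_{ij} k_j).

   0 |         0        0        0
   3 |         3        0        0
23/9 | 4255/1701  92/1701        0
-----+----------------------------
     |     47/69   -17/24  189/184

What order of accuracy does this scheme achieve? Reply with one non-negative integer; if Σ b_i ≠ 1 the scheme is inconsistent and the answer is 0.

b = (47/69, -17/24, 189/184)
c = (0, 3, 23/9)
Ac = (0, 0, 92/567)
Σ b_i: 47/69·1 + (-17/24)·1 + 189/184·1 = 1 ✓
b·c: (-17/24)·3 + 189/184·23/9 = 1/2 ✓
b·c²: (-17/24)·9 + 189/184·529/81 = 1/3 ✓
b·Ac: 189/184·92/567 = 1/6 ✓; 3 stages ⇒ order 3.

3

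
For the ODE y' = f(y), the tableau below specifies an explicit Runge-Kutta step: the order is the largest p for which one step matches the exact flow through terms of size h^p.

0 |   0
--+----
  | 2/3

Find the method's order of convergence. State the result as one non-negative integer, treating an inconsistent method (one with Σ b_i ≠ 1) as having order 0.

b = (2/3)
c = (0)
Σ b_i: 2/3·1 = 2/3 ≠ 1 ⇒ order 0.

0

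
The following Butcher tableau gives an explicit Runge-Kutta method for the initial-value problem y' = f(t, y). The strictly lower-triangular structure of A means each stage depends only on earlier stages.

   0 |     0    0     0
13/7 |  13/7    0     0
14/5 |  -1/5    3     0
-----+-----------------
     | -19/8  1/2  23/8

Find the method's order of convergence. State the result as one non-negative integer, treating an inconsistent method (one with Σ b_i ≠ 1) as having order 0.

1

b = (-19/8, 1/2, 23/8)
c = (0, 13/7, 14/5)
Ac = (0, 0, 39/7)
Σ b_i: (-19/8)·1 + 1/2·1 + 23/8·1 = 1 ✓
b·c: 1/2·13/7 + 23/8·14/5 = 1257/140 ≠ 1/2 ⇒ order 1.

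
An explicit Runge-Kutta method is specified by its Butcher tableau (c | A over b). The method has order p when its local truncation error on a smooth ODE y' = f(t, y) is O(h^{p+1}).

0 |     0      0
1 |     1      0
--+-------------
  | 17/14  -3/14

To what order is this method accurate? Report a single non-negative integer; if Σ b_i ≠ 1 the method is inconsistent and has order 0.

1

b = (17/14, -3/14)
c = (0, 1)
Σ b_i: 17/14·1 + (-3/14)·1 = 1 ✓
b·c: (-3/14)·1 = -3/14 ≠ 1/2 ⇒ order 1.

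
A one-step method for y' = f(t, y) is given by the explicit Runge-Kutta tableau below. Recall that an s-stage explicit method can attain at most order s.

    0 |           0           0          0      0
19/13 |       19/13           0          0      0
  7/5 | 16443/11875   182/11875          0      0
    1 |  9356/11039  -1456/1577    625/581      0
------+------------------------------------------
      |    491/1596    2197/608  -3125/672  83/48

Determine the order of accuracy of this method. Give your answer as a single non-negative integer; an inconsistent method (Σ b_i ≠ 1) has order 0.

b = (491/1596, 2197/608, -3125/672, 83/48)
c = (0, 19/13, 7/5, 1)
Ac = (0, 0, 14/625, 13/83)
Σ b_i: 491/1596·1 + 2197/608·1 + (-3125/672)·1 + 83/48·1 = 1 ✓
b·c: 2197/608·19/13 + (-3125/672)·7/5 + 83/48·1 = 1/2 ✓
b·c²: 2197/608·361/169 + (-3125/672)·49/25 + 83/48·1 = 1/3 ✓
b·Ac: (-3125/672)·14/625 + 83/48·13/83 = 1/6 ✓
b·c³: 2197/608·6859/2197 + (-3125/672)·343/125 + 83/48·1 = 1/4 ✓
b·(c∘Ac): (-3125/672)·98/3125 + 83/48·13/83 = 1/8 ✓
b·Ac²: (-3125/672)·266/8125 + 83/48·147/1079 = 1/12 ✓
b·A²c: 83/48·2/83 = 1/24 ✓; 4 stages ⇒ order 4.

4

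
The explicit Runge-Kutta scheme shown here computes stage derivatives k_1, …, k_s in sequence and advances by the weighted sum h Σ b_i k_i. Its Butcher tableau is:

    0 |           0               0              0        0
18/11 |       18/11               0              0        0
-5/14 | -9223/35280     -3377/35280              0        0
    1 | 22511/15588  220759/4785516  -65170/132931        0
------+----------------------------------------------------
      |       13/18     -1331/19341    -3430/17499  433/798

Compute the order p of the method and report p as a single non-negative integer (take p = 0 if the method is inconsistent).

b = (13/18, -1331/19341, -3430/17499, 433/798)
c = (0, 18/11, -5/14, 1)
Ac = (0, 0, -307/1960, 217/866)
Σ b_i: 13/18·1 + (-1331/19341)·1 + (-3430/17499)·1 + 433/798·1 = 1 ✓
b·c: (-1331/19341)·18/11 + (-3430/17499)·(-5/14) + 433/798·1 = 1/2 ✓
b·c²: (-1331/19341)·324/121 + (-3430/17499)·25/196 + 433/798·1 = 1/3 ✓
b·Ac: (-3430/17499)·(-307/1960) + 433/798·217/866 = 1/6 ✓
b·c³: (-1331/19341)·5832/1331 + (-3430/17499)·(-125/2744) + 433/798·1 = 1/4 ✓
b·(c∘Ac): (-3430/17499)·307/5488 + 433/798·217/866 = 1/8 ✓
b·Ac²: (-3430/17499)·(-2763/10780) + 433/798·581/9526 = 1/12 ✓
b·A²c: 433/798·133/1732 = 1/24 ✓; 4 stages ⇒ order 4.

4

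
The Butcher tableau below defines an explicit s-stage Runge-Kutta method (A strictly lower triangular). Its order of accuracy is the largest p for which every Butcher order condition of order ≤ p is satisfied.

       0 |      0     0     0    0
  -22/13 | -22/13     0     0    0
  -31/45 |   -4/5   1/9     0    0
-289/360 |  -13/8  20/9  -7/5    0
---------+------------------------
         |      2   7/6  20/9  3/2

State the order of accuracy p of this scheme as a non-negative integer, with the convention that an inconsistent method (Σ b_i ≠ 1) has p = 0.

b = (2, 7/6, 20/9, 3/2)
c = (0, -22/13, -31/45, -289/360)
Ac = (0, 0, -22/117, -8179/2925)
Σ b_i: 2·1 + 7/6·1 + 20/9·1 + 3/2·1 = 62/9 ≠ 1 ⇒ order 0.

0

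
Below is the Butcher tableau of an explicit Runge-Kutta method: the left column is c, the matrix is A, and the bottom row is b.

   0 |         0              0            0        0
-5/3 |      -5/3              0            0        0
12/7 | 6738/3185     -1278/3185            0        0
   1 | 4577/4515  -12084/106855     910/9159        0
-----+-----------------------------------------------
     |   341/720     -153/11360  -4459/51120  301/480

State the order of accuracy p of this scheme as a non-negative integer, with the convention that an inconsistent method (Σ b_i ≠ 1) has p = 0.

4

b = (341/720, -153/11360, -4459/51120, 301/480)
c = (0, -5/3, 12/7, 1)
Ac = (0, 0, 426/637, 108/301)
Σ b_i: 341/720·1 + (-153/11360)·1 + (-4459/51120)·1 + 301/480·1 = 1 ✓
b·c: (-153/11360)·(-5/3) + (-4459/51120)·12/7 + 301/480·1 = 1/2 ✓
b·c²: (-153/11360)·25/9 + (-4459/51120)·144/49 + 301/480·1 = 1/3 ✓
b·Ac: (-4459/51120)·426/637 + 301/480·108/301 = 1/6 ✓
b·c³: (-153/11360)·(-125/27) + (-4459/51120)·1728/343 + 301/480·1 = 1/4 ✓
b·(c∘Ac): (-4459/51120)·5112/4459 + 301/480·108/301 = 1/8 ✓
b·Ac²: (-4459/51120)·(-710/637) + 301/480·(-20/903) = 1/12 ✓
b·A²c: 301/480·20/301 = 1/24 ✓; 4 stages ⇒ order 4.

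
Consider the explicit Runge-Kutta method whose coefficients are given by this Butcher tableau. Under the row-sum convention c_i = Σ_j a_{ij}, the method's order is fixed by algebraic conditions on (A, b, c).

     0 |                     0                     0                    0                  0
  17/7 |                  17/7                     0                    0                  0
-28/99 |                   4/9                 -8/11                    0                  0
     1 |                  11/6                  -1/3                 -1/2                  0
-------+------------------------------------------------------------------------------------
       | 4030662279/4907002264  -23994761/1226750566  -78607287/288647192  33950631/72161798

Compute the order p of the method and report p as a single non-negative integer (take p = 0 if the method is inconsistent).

b = (4030662279/4907002264, -23994761/1226750566, -78607287/288647192, 33950631/72161798)
c = (0, 17/7, -28/99, 1)
Ac = (0, 0, -136/77, -463/693)
Σ b_i: 4030662279/4907002264·1 + (-23994761/1226750566)·1 + (-78607287/288647192)·1 + 33950631/72161798·1 = 1 ✓
b·c: (-23994761/1226750566)·17/7 + (-78607287/288647192)·(-28/99) + 33950631/72161798·1 = 1/2 ✓
b·c²: (-23994761/1226750566)·289/49 + (-78607287/288647192)·784/9801 + 33950631/72161798·1 = 1/3 ✓
b·Ac: (-78607287/288647192)·(-136/77) + 33950631/72161798·(-463/693) = 1/6 ✓
b·c³: (-23994761/1226750566)·4913/343 + (-78607287/288647192)·(-21952/970299) + 33950631/72161798·1 = 14738106644/75012189021 ≠ 1/4 ⇒ order 3.
b·(c∘Ac): (-78607287/288647192)·544/1089 + 33950631/72161798·(-463/693) = -682492289/1515397758 ≠ 1/8
b·Ac²: (-78607287/288647192)·(-2312/539) + 33950631/72161798·(-963371/480249) = 33660356075/150024378042 ≠ 1/12
b·A²c: 33950631/72161798·68/77 = 104938314/252566293 ≠ 1/24

3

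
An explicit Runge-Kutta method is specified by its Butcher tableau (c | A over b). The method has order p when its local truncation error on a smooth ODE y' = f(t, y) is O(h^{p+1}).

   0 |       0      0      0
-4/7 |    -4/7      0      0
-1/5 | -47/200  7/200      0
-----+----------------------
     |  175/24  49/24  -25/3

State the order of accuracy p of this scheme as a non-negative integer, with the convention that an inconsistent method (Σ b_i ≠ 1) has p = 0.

3

b = (175/24, 49/24, -25/3)
c = (0, -4/7, -1/5)
Ac = (0, 0, -1/50)
Σ b_i: 175/24·1 + 49/24·1 + (-25/3)·1 = 1 ✓
b·c: 49/24·(-4/7) + (-25/3)·(-1/5) = 1/2 ✓
b·c²: 49/24·16/49 + (-25/3)·1/25 = 1/3 ✓
b·Ac: (-25/3)·(-1/50) = 1/6 ✓; 3 stages ⇒ order 3.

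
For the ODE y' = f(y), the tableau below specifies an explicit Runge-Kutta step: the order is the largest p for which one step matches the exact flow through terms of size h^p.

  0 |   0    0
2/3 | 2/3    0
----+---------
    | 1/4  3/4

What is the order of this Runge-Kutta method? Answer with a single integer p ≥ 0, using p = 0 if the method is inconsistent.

b = (1/4, 3/4)
c = (0, 2/3)
Σ b_i: 1/4·1 + 3/4·1 = 1 ✓
b·c: 3/4·2/3 = 1/2 ✓; 2 stages ⇒ order 2.

2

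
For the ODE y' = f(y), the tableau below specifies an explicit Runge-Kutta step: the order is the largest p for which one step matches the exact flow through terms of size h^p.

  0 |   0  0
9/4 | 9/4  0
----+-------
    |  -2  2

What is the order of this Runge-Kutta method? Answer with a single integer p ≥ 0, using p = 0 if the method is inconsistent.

0

b = (-2, 2)
c = (0, 9/4)
Σ b_i: (-2)·1 + 2·1 = 0 ≠ 1 ⇒ order 0.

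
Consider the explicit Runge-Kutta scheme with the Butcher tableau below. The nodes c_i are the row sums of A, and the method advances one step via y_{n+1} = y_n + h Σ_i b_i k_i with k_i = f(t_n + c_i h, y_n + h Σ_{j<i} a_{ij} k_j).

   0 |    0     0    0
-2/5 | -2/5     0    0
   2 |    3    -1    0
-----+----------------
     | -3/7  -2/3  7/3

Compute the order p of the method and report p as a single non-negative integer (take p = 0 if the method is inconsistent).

0

b = (-3/7, -2/3, 7/3)
c = (0, -2/5, 2)
Ac = (0, 0, 2/5)
Σ b_i: (-3/7)·1 + (-2/3)·1 + 7/3·1 = 26/21 ≠ 1 ⇒ order 0.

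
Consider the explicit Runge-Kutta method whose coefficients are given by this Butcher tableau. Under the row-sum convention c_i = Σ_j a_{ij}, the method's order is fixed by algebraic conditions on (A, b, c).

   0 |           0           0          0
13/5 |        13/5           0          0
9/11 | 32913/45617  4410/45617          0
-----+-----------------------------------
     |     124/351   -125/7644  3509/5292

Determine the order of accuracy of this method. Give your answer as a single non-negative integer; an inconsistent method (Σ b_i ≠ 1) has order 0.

b = (124/351, -125/7644, 3509/5292)
c = (0, 13/5, 9/11)
Ac = (0, 0, 882/3509)
Σ b_i: 124/351·1 + (-125/7644)·1 + 3509/5292·1 = 1 ✓
b·c: (-125/7644)·13/5 + 3509/5292·9/11 = 1/2 ✓
b·c²: (-125/7644)·169/25 + 3509/5292·81/121 = 1/3 ✓
b·Ac: 3509/5292·882/3509 = 1/6 ✓; 3 stages ⇒ order 3.

3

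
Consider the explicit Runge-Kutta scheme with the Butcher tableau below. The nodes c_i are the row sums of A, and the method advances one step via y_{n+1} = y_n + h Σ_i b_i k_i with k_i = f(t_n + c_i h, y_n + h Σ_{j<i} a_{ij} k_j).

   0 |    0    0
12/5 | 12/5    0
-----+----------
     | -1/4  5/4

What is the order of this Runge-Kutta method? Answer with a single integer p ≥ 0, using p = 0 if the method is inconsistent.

1

b = (-1/4, 5/4)
c = (0, 12/5)
Σ b_i: (-1/4)·1 + 5/4·1 = 1 ✓
b·c: 5/4·12/5 = 3 ≠ 1/2 ⇒ order 1.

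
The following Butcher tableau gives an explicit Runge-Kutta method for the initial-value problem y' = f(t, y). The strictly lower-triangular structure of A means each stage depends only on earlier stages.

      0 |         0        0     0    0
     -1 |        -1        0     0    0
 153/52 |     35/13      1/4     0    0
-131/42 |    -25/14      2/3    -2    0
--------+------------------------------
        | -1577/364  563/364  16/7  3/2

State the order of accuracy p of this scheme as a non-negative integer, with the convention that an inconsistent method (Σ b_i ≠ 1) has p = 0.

2

b = (-1577/364, 563/364, 16/7, 3/2)
c = (0, -1, 153/52, -131/42)
Ac = (0, 0, -1/4, -511/78)
Σ b_i: (-1577/364)·1 + 563/364·1 + 16/7·1 + 3/2·1 = 1 ✓
b·c: 563/364·(-1) + 16/7·153/52 + 3/2·(-131/42) = 1/2 ✓
b·c²: 563/364·1 + 16/7·23409/2704 + 3/2·17161/1764 = 7140319/198744 ≠ 1/3 ⇒ order 2.
b·Ac: 16/7·(-1/4) + 3/2·(-511/78) = -3785/364 ≠ 1/6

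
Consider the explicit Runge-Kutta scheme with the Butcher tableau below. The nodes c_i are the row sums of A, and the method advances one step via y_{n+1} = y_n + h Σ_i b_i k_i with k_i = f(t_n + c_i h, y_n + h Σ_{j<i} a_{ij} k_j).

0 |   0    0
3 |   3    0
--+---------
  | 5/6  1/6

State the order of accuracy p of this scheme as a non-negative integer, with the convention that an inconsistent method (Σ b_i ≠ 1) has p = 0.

2

b = (5/6, 1/6)
c = (0, 3)
Σ b_i: 5/6·1 + 1/6·1 = 1 ✓
b·c: 1/6·3 = 1/2 ✓; 2 stages ⇒ order 2.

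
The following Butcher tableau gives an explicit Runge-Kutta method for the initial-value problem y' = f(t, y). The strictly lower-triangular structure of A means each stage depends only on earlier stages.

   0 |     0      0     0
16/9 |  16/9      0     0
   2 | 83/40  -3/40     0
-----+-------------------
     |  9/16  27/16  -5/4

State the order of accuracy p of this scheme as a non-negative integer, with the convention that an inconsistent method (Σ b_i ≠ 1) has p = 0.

3

b = (9/16, 27/16, -5/4)
c = (0, 16/9, 2)
Ac = (0, 0, -2/15)
Σ b_i: 9/16·1 + 27/16·1 + (-5/4)·1 = 1 ✓
b·c: 27/16·16/9 + (-5/4)·2 = 1/2 ✓
b·c²: 27/16·256/81 + (-5/4)·4 = 1/3 ✓
b·Ac: (-5/4)·(-2/15) = 1/6 ✓; 3 stages ⇒ order 3.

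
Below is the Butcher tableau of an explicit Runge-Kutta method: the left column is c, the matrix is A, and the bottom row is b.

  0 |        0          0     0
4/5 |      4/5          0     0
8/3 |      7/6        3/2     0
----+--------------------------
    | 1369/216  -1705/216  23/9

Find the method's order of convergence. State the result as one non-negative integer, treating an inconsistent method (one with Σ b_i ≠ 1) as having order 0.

b = (1369/216, -1705/216, 23/9)
c = (0, 4/5, 8/3)
Ac = (0, 0, 6/5)
Σ b_i: 1369/216·1 + (-1705/216)·1 + 23/9·1 = 1 ✓
b·c: (-1705/216)·4/5 + 23/9·8/3 = 1/2 ✓
b·c²: (-1705/216)·16/25 + 23/9·64/9 = 5314/405 ≠ 1/3 ⇒ order 2.
b·Ac: 23/9·6/5 = 46/15 ≠ 1/6

2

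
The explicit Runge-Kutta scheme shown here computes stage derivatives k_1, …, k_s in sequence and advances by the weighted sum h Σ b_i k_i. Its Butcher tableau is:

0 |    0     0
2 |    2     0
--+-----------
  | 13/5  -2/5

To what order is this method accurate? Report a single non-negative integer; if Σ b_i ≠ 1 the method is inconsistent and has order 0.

0

b = (13/5, -2/5)
c = (0, 2)
Σ b_i: 13/5·1 + (-2/5)·1 = 11/5 ≠ 1 ⇒ order 0.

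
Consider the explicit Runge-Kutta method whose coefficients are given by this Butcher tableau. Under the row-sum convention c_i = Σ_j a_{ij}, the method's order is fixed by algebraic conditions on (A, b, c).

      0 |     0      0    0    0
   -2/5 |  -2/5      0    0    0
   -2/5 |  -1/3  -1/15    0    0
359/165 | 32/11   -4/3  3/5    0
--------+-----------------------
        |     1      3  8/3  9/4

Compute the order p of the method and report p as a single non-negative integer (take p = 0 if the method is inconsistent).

0

b = (1, 3, 8/3, 9/4)
c = (0, -2/5, -2/5, 359/165)
Ac = (0, 0, 2/75, 22/75)
Σ b_i: 1·1 + 3·1 + 8/3·1 + 9/4·1 = 107/12 ≠ 1 ⇒ order 0.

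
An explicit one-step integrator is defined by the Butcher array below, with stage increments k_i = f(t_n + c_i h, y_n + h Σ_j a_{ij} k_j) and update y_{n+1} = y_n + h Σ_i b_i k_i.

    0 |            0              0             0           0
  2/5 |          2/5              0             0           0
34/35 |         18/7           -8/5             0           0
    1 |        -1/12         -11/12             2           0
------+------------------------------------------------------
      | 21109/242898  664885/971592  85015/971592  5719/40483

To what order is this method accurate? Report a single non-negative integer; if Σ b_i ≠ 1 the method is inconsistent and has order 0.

b = (21109/242898, 664885/971592, 85015/971592, 5719/40483)
c = (0, 2/5, 34/35, 1)
Ac = (0, 0, -16/25, 331/210)
Σ b_i: 21109/242898·1 + 664885/971592·1 + 85015/971592·1 + 5719/40483·1 = 1 ✓
b·c: 664885/971592·2/5 + 85015/971592·34/35 + 5719/40483·1 = 1/2 ✓
b·c²: 664885/971592·4/25 + 85015/971592·1156/1225 + 5719/40483·1 = 1/3 ✓
b·Ac: 85015/971592·(-16/25) + 5719/40483·331/210 = 1/6 ✓
b·c³: 664885/971592·8/125 + 85015/971592·39304/42875 + 5719/40483·1 = 75175/283381 ≠ 1/4 ⇒ order 3.
b·(c∘Ac): 85015/971592·(-544/875) + 5719/40483·331/210 = 340597/2024150 ≠ 1/8
b·Ac²: 85015/971592·(-32/125) + 5719/40483·6397/3675 = 950053/4250715 ≠ 1/12
b·A²c: 5719/40483·(-32/25) = -183008/1012075 ≠ 1/24

3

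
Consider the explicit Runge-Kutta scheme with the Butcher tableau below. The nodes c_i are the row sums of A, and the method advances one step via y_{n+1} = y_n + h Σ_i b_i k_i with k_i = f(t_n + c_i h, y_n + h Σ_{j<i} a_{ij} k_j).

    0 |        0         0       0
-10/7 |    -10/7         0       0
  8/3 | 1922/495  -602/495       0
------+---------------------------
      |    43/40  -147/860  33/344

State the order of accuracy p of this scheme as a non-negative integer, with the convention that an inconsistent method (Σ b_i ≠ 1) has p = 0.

b = (43/40, -147/860, 33/344)
c = (0, -10/7, 8/3)
Ac = (0, 0, 172/99)
Σ b_i: 43/40·1 + (-147/860)·1 + 33/344·1 = 1 ✓
b·c: (-147/860)·(-10/7) + 33/344·8/3 = 1/2 ✓
b·c²: (-147/860)·100/49 + 33/344·64/9 = 1/3 ✓
b·Ac: 33/344·172/99 = 1/6 ✓; 3 stages ⇒ order 3.

3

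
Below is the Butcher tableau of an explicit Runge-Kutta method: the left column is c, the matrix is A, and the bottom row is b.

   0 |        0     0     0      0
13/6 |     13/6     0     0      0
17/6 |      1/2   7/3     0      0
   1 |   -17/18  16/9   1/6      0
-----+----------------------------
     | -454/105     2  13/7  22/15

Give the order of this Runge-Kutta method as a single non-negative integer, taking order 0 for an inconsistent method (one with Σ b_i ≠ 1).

1

b = (-454/105, 2, 13/7, 22/15)
c = (0, 13/6, 17/6, 1)
Ac = (0, 0, 91/18, 467/108)
Σ b_i: (-454/105)·1 + 2·1 + 13/7·1 + 22/15·1 = 1 ✓
b·c: 2·13/6 + 13/7·17/6 + 22/15·1 = 2323/210 ≠ 1/2 ⇒ order 1.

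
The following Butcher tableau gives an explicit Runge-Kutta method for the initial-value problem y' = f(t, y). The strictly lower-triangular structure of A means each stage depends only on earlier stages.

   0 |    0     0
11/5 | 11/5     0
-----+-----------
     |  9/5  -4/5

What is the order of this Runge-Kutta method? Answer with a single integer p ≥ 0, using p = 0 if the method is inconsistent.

1

b = (9/5, -4/5)
c = (0, 11/5)
Σ b_i: 9/5·1 + (-4/5)·1 = 1 ✓
b·c: (-4/5)·11/5 = -44/25 ≠ 1/2 ⇒ order 1.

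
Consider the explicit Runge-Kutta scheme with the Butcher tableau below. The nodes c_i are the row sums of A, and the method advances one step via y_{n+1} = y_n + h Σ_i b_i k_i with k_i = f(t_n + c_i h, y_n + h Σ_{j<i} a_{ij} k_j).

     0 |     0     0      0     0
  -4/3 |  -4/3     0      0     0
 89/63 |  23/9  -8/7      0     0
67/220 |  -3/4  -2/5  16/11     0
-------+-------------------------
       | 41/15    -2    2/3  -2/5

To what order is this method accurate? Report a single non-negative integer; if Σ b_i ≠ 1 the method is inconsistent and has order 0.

b = (41/15, -2, 2/3, -2/5)
c = (0, -4/3, 89/63, 67/220)
Ac = (0, 0, 32/21, 8968/3465)
Σ b_i: 41/15·1 + (-2)·1 + 2/3·1 + (-2/5)·1 = 1 ✓
b·c: (-2)·(-4/3) + 2/3·89/63 + (-2/5)·67/220 = 362437/103950 ≠ 1/2 ⇒ order 1.

1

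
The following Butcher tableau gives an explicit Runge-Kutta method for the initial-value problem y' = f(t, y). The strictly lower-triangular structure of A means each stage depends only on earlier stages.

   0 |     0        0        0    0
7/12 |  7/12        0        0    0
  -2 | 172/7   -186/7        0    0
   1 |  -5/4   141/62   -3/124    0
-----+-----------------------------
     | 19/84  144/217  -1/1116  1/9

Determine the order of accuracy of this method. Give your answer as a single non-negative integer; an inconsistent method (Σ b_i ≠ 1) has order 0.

b = (19/84, 144/217, -1/1116, 1/9)
c = (0, 7/12, -2, 1)
Ac = (0, 0, -31/2, 11/8)
Σ b_i: 19/84·1 + 144/217·1 + (-1/1116)·1 + 1/9·1 = 1 ✓
b·c: 144/217·7/12 + (-1/1116)·(-2) + 1/9·1 = 1/2 ✓
b·c²: 144/217·49/144 + (-1/1116)·4 + 1/9·1 = 1/3 ✓
b·Ac: (-1/1116)·(-31/2) + 1/9·11/8 = 1/6 ✓
b·c³: 144/217·343/1728 + (-1/1116)·(-8) + 1/9·1 = 1/4 ✓
b·(c∘Ac): (-1/1116)·31 + 1/9·11/8 = 1/8 ✓
b·Ac²: (-1/1116)·(-217/24) + 1/9·65/96 = 1/12 ✓
b·A²c: 1/9·3/8 = 1/24 ✓; 4 stages ⇒ order 4.

4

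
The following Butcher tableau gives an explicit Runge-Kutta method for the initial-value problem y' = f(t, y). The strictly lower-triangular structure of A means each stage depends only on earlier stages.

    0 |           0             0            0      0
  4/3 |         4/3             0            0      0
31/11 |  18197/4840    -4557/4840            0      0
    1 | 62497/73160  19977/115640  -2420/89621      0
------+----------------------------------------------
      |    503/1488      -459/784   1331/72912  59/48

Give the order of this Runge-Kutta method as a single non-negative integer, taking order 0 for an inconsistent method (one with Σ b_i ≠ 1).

b = (503/1488, -459/784, 1331/72912, 59/48)
c = (0, 4/3, 31/11, 1)
Ac = (0, 0, -1519/1210, 91/590)
Σ b_i: 503/1488·1 + (-459/784)·1 + 1331/72912·1 + 59/48·1 = 1 ✓
b·c: (-459/784)·4/3 + 1331/72912·31/11 + 59/48·1 = 1/2 ✓
b·c²: (-459/784)·16/9 + 1331/72912·961/121 + 59/48·1 = 1/3 ✓
b·Ac: 1331/72912·(-1519/1210) + 59/48·91/590 = 1/6 ✓
b·c³: (-459/784)·64/27 + 1331/72912·29791/1331 + 59/48·1 = 1/4 ✓
b·(c∘Ac): 1331/72912·(-47089/13310) + 59/48·91/590 = 1/8 ✓
b·Ac²: 1331/72912·(-3038/1815) + 59/48·82/885 = 1/12 ✓
b·A²c: 59/48·2/59 = 1/24 ✓; 4 stages ⇒ order 4.

4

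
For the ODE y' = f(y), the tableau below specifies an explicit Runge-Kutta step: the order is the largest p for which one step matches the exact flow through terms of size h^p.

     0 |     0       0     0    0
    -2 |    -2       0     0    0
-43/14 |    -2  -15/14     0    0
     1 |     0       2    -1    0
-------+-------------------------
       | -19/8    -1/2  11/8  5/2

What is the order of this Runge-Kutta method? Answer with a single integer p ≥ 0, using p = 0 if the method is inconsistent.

1

b = (-19/8, -1/2, 11/8, 5/2)
c = (0, -2, -43/14, 1)
Ac = (0, 0, 15/7, -13/14)
Σ b_i: (-19/8)·1 + (-1/2)·1 + 11/8·1 + 5/2·1 = 1 ✓
b·c: (-1/2)·(-2) + 11/8·(-43/14) + 5/2·1 = -81/112 ≠ 1/2 ⇒ order 1.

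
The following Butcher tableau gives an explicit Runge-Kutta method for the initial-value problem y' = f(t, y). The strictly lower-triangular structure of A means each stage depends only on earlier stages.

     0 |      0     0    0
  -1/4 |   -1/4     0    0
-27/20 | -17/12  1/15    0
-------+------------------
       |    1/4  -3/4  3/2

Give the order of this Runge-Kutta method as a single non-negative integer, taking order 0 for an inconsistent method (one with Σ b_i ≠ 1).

b = (1/4, -3/4, 3/2)
c = (0, -1/4, -27/20)
Ac = (0, 0, -1/60)
Σ b_i: 1/4·1 + (-3/4)·1 + 3/2·1 = 1 ✓
b·c: (-3/4)·(-1/4) + 3/2·(-27/20) = -147/80 ≠ 1/2 ⇒ order 1.

1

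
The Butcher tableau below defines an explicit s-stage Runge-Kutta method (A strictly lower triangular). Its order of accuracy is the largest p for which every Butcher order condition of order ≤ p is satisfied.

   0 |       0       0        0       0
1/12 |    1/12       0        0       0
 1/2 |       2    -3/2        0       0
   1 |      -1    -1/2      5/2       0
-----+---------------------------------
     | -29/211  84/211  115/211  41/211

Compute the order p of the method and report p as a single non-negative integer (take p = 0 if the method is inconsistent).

3

b = (-29/211, 84/211, 115/211, 41/211)
c = (0, 1/12, 1/2, 1)
Ac = (0, 0, -1/8, 29/24)
Σ b_i: (-29/211)·1 + 84/211·1 + 115/211·1 + 41/211·1 = 1 ✓
b·c: 84/211·1/12 + 115/211·1/2 + 41/211·1 = 1/2 ✓
b·c²: 84/211·1/144 + 115/211·1/4 + 41/211·1 = 1/3 ✓
b·Ac: 115/211·(-1/8) + 41/211·29/24 = 1/6 ✓
b·c³: 84/211·1/1728 + 115/211·1/8 + 41/211·1 = 7981/30384 ≠ 1/4 ⇒ order 3.
b·(c∘Ac): 115/211·(-1/16) + 41/211·29/24 = 2033/10128 ≠ 1/8
b·Ac²: 115/211·(-1/96) + 41/211·179/288 = 3497/30384 ≠ 1/12
b·A²c: 41/211·(-5/16) = -205/3376 ≠ 1/24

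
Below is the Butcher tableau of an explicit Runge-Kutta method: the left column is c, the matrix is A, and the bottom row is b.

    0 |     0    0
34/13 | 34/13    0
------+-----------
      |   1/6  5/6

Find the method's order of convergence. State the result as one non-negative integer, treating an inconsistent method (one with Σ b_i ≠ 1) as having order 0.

1

b = (1/6, 5/6)
c = (0, 34/13)
Σ b_i: 1/6·1 + 5/6·1 = 1 ✓
b·c: 5/6·34/13 = 85/39 ≠ 1/2 ⇒ order 1.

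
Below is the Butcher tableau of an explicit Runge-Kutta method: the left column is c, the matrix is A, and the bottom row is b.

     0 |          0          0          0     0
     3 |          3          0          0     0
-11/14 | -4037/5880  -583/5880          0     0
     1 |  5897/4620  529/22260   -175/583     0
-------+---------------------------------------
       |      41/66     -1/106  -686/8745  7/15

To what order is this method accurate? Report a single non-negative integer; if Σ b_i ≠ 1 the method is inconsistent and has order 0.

b = (41/66, -1/106, -686/8745, 7/15)
c = (0, 3, -11/14, 1)
Ac = (0, 0, -583/1960, 43/140)
Σ b_i: 41/66·1 + (-1/106)·1 + (-686/8745)·1 + 7/15·1 = 1 ✓
b·c: (-1/106)·3 + (-686/8745)·(-11/14) + 7/15·1 = 1/2 ✓
b·c²: (-1/106)·9 + (-686/8745)·121/196 + 7/15·1 = 1/3 ✓
b·Ac: (-686/8745)·(-583/1960) + 7/15·43/140 = 1/6 ✓
b·c³: (-1/106)·27 + (-686/8745)·(-1331/2744) + 7/15·1 = 1/4 ✓
b·(c∘Ac): (-686/8745)·6413/27440 + 7/15·43/140 = 1/8 ✓
b·Ac²: (-686/8745)·(-1749/1960) + 7/15·1/35 = 1/12 ✓
b·A²c: 7/15·5/56 = 1/24 ✓; 4 stages ⇒ order 4.

4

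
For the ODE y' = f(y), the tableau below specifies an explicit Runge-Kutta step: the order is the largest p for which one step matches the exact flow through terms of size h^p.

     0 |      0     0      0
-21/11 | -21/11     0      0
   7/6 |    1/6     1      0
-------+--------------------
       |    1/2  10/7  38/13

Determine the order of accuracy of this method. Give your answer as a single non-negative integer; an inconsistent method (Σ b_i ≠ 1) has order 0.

0

b = (1/2, 10/7, 38/13)
c = (0, -21/11, 7/6)
Ac = (0, 0, -21/11)
Σ b_i: 1/2·1 + 10/7·1 + 38/13·1 = 883/182 ≠ 1 ⇒ order 0.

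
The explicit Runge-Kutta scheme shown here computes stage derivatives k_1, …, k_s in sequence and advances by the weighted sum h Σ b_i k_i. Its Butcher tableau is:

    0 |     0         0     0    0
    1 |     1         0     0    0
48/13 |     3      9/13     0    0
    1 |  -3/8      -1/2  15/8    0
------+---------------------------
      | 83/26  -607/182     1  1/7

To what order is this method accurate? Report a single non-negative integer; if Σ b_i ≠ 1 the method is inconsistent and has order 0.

2

b = (83/26, -607/182, 1, 1/7)
c = (0, 1, 48/13, 1)
Ac = (0, 0, 9/13, 167/26)
Σ b_i: 83/26·1 + (-607/182)·1 + 1·1 + 1/7·1 = 1 ✓
b·c: (-607/182)·1 + 1·48/13 + 1/7·1 = 1/2 ✓
b·c²: (-607/182)·1 + 1·2304/169 + 1/7·1 = 3529/338 ≠ 1/3 ⇒ order 2.
b·Ac: 1·9/13 + 1/7·167/26 = 293/182 ≠ 1/6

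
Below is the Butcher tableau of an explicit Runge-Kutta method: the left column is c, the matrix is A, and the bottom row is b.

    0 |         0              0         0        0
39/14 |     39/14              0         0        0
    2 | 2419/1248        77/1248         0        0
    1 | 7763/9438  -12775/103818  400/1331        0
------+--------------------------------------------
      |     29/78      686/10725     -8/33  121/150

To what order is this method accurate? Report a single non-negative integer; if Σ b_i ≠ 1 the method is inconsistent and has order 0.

b = (29/78, 686/10725, -8/33, 121/150)
c = (0, 39/14, 2, 1)
Ac = (0, 0, 11/64, 125/484)
Σ b_i: 29/78·1 + 686/10725·1 + (-8/33)·1 + 121/150·1 = 1 ✓
b·c: 686/10725·39/14 + (-8/33)·2 + 121/150·1 = 1/2 ✓
b·c²: 686/10725·1521/196 + (-8/33)·4 + 121/150·1 = 1/3 ✓
b·Ac: (-8/33)·11/64 + 121/150·125/484 = 1/6 ✓
b·c³: 686/10725·59319/2744 + (-8/33)·8 + 121/150·1 = 1/4 ✓
b·(c∘Ac): (-8/33)·11/32 + 121/150·125/484 = 1/8 ✓
b·Ac²: (-8/33)·429/896 + 121/150·1675/6776 = 1/12 ✓
b·A²c: 121/150·25/484 = 1/24 ✓; 4 stages ⇒ order 4.

4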